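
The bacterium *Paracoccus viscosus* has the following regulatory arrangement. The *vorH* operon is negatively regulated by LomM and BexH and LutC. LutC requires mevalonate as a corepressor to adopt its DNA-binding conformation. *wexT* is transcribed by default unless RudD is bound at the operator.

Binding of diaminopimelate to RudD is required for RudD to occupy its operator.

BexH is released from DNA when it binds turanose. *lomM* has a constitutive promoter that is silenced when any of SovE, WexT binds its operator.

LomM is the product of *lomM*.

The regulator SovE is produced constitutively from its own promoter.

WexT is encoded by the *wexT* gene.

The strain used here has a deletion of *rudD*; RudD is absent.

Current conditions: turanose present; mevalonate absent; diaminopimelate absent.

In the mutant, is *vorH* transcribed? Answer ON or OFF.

ON

SovE is produced constitutively and is active.
RudD is non-functional in this strain, so it has no effect.
With no repressor bound, *wexT* is transcribed.
So WexT is produced and active.
With repressor SovE bound, *lomM* is not transcribed.
So LomM is not produced.
Turanose is present, so BexH is inactive.
Mevalonate is absent, so LutC is inactive.
With no repressor bound, *vorH* is transcribed.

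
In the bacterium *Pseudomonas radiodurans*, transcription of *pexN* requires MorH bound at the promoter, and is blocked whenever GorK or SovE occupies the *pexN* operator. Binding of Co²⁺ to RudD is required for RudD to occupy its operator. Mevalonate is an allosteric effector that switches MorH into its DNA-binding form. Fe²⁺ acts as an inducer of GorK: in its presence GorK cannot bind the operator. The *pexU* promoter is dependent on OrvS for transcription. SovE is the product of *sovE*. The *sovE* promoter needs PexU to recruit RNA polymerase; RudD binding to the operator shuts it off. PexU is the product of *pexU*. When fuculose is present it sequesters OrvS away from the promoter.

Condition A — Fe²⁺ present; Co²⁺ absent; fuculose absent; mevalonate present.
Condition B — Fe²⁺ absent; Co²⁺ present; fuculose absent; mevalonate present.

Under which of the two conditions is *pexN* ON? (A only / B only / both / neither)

Condition A:
Fe²⁺ is present, so GorK is inactive.
Co²⁺ is absent, so RudD is inactive.
Fuculose is absent, so OrvS is active.
No repressor is bound and OrvS is active, so *pexU* is transcribed.
So PexU is produced and active.
No repressor is bound and PexU is active, so *sovE* is transcribed.
So SovE is produced and active.
Mevalonate is present, so MorH is active.
With repressor SovE bound, *pexN* is not transcribed.
→ *pexN* is OFF in A.
Condition B:
Fe²⁺ is absent, so GorK is active.
Co²⁺ is present, so RudD is active.
Fuculose is absent, so OrvS is active.
No repressor is bound and OrvS is active, so *pexU* is transcribed.
So PexU is produced and active.
With repressor RudD bound, *sovE* is not transcribed.
So SovE is not produced.
Mevalonate is present, so MorH is active.
With repressor GorK bound, *pexN* is not transcribed.
→ *pexN* is OFF in B.

neither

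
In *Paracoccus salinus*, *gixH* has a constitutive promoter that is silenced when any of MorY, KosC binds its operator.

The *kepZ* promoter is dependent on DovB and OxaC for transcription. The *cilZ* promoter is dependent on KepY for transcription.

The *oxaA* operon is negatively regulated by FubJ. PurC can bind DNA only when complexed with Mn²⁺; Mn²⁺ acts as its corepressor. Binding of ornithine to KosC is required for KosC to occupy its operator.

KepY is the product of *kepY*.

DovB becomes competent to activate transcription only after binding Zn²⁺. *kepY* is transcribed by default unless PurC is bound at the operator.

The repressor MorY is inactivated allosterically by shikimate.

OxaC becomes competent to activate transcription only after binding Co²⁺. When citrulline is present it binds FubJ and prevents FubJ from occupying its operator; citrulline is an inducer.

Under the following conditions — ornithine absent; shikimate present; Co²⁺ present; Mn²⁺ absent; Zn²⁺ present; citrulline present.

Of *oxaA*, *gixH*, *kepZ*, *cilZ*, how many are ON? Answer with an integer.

4

Citrulline is present, so FubJ is inactive.
With no repressor bound, *oxaA* is transcribed.
→ *oxaA* is ON.
Shikimate is present, so MorY is inactive.
Ornithine is absent, so KosC is inactive.
With no repressor bound, *gixH* is transcribed.
→ *gixH* is ON.
Zn²⁺ is present, so DovB is active.
Co²⁺ is present, so OxaC is active.
No repressor is bound and DovB and OxaC are active, so *kepZ* is transcribed.
→ *kepZ* is ON.
Mn²⁺ is absent, so PurC is inactive.
With no repressor bound, *kepY* is transcribed.
So KepY is produced and active.
No repressor is bound and KepY is active, so *cilZ* is transcribed.
→ *cilZ* is ON.
4 of the 4 genes are transcribed.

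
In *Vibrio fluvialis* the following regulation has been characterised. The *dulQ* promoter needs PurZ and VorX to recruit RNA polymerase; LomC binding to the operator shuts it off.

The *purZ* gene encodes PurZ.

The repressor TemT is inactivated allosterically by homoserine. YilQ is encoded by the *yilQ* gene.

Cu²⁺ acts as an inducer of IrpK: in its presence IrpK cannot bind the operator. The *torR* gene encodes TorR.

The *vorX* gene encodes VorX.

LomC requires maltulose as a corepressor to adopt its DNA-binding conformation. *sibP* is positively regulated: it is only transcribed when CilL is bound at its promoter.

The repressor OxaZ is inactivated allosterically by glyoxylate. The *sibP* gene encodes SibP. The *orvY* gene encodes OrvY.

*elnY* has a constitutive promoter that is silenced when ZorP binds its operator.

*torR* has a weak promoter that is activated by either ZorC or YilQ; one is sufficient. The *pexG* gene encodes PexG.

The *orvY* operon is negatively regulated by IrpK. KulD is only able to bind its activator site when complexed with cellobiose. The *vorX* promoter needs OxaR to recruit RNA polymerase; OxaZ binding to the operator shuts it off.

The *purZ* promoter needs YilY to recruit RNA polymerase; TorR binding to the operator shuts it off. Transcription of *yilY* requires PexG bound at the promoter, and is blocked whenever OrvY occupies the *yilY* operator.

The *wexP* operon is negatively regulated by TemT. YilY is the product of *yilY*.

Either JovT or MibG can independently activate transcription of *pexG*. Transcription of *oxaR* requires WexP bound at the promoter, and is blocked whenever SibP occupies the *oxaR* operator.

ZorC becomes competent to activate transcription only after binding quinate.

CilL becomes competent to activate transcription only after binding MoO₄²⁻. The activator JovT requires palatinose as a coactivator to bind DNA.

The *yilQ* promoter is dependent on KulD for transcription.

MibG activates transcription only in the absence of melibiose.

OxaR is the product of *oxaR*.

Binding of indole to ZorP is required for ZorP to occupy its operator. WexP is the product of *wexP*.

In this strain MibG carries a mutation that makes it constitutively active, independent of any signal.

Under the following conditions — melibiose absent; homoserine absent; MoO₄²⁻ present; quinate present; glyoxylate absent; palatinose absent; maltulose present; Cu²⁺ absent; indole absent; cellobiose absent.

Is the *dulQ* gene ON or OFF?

OFF

Quinate is present, so ZorC is active.
Cellobiose is absent, so KulD is inactive.
Required activator KulD is absent, so *yilQ* is not transcribed.
So YilQ is not produced.
Activator ZorC is present, so *torR* is transcribed.
So TorR is produced and active.
Cu²⁺ is absent, so IrpK is active.
With repressor IrpK bound, *orvY* is not transcribed.
So OrvY is not produced.
Palatinose is absent, so JovT is inactive.
MibG is constitutively active in this strain.
Activator MibG is present, so *pexG* is transcribed.
So PexG is produced and active.
No repressor is bound and PexG is active, so *yilY* is transcribed.
So YilY is produced and active.
With repressor TorR bound, *purZ* is not transcribed.
So PurZ is not produced.
MoO₄²⁻ is present, so CilL is active.
No repressor is bound and CilL is active, so *sibP* is transcribed.
So SibP is produced and active.
Homoserine is absent, so TemT is active.
With repressor TemT bound, *wexP* is not transcribed.
So WexP is not produced.
With repressor SibP bound, *oxaR* is not transcribed.
So OxaR is not produced.
Glyoxylate is absent, so OxaZ is active.
With repressor OxaZ bound, *vorX* is not transcribed.
So VorX is not produced.
Maltulose is present, so LomC is active.
With repressor LomC bound, *dulQ* is not transcribed.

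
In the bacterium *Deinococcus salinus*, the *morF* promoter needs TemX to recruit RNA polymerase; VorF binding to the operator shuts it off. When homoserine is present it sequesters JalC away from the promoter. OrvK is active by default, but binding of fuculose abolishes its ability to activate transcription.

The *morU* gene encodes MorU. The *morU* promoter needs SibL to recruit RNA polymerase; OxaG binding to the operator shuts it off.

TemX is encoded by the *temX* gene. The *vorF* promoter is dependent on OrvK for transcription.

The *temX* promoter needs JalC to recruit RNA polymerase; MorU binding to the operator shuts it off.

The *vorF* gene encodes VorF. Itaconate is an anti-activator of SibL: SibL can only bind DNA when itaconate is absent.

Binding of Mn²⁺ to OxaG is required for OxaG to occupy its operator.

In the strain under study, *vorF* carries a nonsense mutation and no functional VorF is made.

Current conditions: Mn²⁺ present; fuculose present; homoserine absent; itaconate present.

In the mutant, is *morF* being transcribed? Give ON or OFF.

ON

VorF is non-functional in this strain, so it has no effect.
Mn²⁺ is present, so OxaG is active.
Itaconate is present, so SibL is inactive.
With repressor OxaG bound, *morU* is not transcribed.
So MorU is not produced.
Homoserine is absent, so JalC is active.
No repressor is bound and JalC is active, so *temX* is transcribed.
So TemX is produced and active.
No repressor is bound and TemX is active, so *morF* is transcribed.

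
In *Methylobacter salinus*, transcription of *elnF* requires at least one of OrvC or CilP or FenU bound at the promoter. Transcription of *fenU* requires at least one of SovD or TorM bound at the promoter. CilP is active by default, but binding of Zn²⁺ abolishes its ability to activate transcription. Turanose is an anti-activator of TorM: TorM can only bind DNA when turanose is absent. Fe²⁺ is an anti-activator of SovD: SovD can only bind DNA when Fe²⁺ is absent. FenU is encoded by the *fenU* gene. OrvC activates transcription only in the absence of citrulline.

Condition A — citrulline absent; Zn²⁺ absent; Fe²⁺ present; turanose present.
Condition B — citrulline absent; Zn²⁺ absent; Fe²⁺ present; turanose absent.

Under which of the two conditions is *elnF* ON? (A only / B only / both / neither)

both

Condition A:
Citrulline is absent, so OrvC is active.
Zn²⁺ is absent, so CilP is active.
Fe²⁺ is present, so SovD is inactive.
Turanose is present, so TorM is inactive.
No activator is available at the *fenU* promoter, so *fenU* is not transcribed.
So FenU is not produced.
Activator OrvC is present, so *elnF* is transcribed.
→ *elnF* is ON in A.
Condition B:
Citrulline is absent, so OrvC is active.
Zn²⁺ is absent, so CilP is active.
Fe²⁺ is present, so SovD is inactive.
Turanose is absent, so TorM is active.
Activator TorM is present, so *fenU* is transcribed.
So FenU is produced and active.
Activator OrvC is present, so *elnF* is transcribed.
→ *elnF* is ON in B.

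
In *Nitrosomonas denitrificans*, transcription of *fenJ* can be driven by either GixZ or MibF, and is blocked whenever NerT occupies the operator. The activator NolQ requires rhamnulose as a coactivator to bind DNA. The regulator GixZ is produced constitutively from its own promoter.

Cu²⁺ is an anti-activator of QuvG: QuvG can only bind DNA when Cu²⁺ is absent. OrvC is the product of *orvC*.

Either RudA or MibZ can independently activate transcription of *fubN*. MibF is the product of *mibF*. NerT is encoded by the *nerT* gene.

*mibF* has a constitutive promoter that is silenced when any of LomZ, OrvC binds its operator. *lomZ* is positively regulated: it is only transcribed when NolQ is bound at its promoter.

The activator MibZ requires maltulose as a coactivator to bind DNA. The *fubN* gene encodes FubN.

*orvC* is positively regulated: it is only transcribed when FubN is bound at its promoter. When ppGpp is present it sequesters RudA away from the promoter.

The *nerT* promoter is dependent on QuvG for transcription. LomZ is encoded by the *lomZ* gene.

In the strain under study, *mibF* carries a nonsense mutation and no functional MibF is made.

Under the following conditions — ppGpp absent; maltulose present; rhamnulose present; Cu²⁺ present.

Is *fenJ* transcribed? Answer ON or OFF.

ON

Cu²⁺ is present, so QuvG is inactive.
Required activator QuvG is absent, so *nerT* is not transcribed.
So NerT is not produced.
GixZ is produced constitutively and is active.
MibF is non-functional in this strain, so it has no effect.
Activator GixZ is present, so *fenJ* is transcribed.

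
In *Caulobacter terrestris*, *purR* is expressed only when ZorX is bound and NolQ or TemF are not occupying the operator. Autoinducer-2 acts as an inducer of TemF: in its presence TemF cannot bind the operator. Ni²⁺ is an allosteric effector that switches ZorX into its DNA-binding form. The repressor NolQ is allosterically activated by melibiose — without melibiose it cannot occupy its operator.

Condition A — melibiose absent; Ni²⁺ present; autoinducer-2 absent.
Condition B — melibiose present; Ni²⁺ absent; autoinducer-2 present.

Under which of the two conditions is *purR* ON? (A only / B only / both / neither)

Condition A:
Melibiose is absent, so NolQ is inactive.
Ni²⁺ is present, so ZorX is active.
Autoinducer-2 is absent, so TemF is active.
With repressor TemF bound, *purR* is not transcribed.
→ *purR* is OFF in A.
Condition B:
Melibiose is present, so NolQ is active.
Ni²⁺ is absent, so ZorX is inactive.
Autoinducer-2 is present, so TemF is inactive.
With repressor NolQ bound, *purR* is not transcribed.
→ *purR* is OFF in B.

neither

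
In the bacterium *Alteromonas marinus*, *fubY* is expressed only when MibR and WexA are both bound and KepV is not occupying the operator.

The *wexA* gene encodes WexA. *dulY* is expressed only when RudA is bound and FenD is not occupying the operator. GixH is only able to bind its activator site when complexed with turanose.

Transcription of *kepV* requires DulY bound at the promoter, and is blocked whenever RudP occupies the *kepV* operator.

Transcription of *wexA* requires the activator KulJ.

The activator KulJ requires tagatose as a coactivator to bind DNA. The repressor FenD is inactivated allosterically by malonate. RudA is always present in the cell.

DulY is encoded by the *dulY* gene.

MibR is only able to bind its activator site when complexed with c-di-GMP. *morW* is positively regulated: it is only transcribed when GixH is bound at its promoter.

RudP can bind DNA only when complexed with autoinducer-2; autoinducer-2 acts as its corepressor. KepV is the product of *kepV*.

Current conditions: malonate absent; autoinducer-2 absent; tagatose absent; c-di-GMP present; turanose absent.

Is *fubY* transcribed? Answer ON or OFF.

OFF

c-di-GMP is present, so MibR is active.
Autoinducer-2 is absent, so RudP is inactive.
RudA is produced constitutively and is active.
Malonate is absent, so FenD is active.
With repressor FenD bound, *dulY* is not transcribed.
So DulY is not produced.
Required activator DulY is absent, so *kepV* is not transcribed.
So KepV is not produced.
Tagatose is absent, so KulJ is inactive.
Required activator KulJ is absent, so *wexA* is not transcribed.
So WexA is not produced.
Required activator WexA is absent, so *fubY* is not transcribed.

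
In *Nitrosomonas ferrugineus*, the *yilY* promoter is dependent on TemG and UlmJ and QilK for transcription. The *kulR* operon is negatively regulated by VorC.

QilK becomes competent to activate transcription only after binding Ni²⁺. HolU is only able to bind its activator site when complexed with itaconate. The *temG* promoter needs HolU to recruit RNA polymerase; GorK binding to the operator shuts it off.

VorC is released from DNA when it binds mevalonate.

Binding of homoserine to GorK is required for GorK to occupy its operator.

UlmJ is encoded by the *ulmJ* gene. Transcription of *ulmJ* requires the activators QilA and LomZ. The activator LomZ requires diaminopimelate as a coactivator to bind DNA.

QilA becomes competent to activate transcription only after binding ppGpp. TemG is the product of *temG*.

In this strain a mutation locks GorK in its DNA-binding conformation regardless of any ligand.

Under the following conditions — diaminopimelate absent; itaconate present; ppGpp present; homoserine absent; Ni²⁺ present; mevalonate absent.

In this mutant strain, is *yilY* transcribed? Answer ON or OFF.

GorK is constitutively active in this strain.
Itaconate is present, so HolU is active.
With repressor GorK bound, *temG* is not transcribed.
So TemG is not produced.
ppGpp is present, so QilA is active.
Diaminopimelate is absent, so LomZ is inactive.
Required activator LomZ is absent, so *ulmJ* is not transcribed.
So UlmJ is not produced.
Ni²⁺ is present, so QilK is active.
Required activator TemG is absent, so *yilY* is not transcribed.

OFF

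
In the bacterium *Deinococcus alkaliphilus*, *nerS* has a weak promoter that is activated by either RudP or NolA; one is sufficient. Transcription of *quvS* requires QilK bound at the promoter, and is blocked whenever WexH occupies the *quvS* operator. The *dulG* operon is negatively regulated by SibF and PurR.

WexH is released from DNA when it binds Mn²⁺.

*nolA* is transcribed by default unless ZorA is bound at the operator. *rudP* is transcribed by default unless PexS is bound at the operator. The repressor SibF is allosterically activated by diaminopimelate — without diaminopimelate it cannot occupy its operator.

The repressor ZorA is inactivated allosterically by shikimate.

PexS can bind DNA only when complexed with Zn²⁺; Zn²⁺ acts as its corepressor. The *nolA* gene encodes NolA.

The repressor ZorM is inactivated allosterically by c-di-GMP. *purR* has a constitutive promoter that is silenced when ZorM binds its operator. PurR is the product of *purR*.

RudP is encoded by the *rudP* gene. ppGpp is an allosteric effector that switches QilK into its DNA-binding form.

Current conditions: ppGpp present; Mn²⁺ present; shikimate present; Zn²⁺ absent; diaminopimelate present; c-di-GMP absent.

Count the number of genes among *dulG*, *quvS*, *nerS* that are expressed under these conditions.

2

Diaminopimelate is present, so SibF is active.
c-di-GMP is absent, so ZorM is active.
With repressor ZorM bound, *purR* is not transcribed.
So PurR is not produced.
With repressor SibF bound, *dulG* is not transcribed.
→ *dulG* is OFF.
Mn²⁺ is present, so WexH is inactive.
ppGpp is present, so QilK is active.
No repressor is bound and QilK is active, so *quvS* is transcribed.
→ *quvS* is ON.
Zn²⁺ is absent, so PexS is inactive.
With no repressor bound, *rudP* is transcribed.
So RudP is produced and active.
Shikimate is present, so ZorA is inactive.
With no repressor bound, *nolA* is transcribed.
So NolA is produced and active.
Activator RudP is present, so *nerS* is transcribed.
→ *nerS* is ON.
2 of the 3 genes are transcribed.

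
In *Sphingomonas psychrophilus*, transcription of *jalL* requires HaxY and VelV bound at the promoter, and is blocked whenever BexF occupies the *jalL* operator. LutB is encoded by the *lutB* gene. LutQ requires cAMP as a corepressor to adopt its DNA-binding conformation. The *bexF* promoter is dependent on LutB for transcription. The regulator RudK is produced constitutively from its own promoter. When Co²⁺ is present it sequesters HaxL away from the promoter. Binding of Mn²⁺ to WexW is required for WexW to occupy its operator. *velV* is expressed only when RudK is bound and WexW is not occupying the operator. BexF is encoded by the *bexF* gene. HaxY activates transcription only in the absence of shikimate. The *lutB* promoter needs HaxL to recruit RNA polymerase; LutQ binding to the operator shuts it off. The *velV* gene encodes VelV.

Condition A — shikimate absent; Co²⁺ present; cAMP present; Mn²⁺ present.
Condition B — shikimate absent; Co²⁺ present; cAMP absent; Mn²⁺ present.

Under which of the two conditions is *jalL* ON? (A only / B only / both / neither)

neither

Condition A:
Shikimate is absent, so HaxY is active.
Co²⁺ is present, so HaxL is inactive.
cAMP is present, so LutQ is active.
With repressor LutQ bound, *lutB* is not transcribed.
So LutB is not produced.
Required activator LutB is absent, so *bexF* is not transcribed.
So BexF is not produced.
RudK is produced constitutively and is active.
Mn²⁺ is present, so WexW is active.
With repressor WexW bound, *velV* is not transcribed.
So VelV is not produced.
Required activator VelV is absent, so *jalL* is not transcribed.
→ *jalL* is OFF in A.
Condition B:
Shikimate is absent, so HaxY is active.
Co²⁺ is present, so HaxL is inactive.
cAMP is absent, so LutQ is inactive.
Required activator HaxL is absent, so *lutB* is not transcribed.
So LutB is not produced.
Required activator LutB is absent, so *bexF* is not transcribed.
So BexF is not produced.
RudK is produced constitutively and is active.
Mn²⁺ is present, so WexW is active.
With repressor WexW bound, *velV* is not transcribed.
So VelV is not produced.
Required activator VelV is absent, so *jalL* is not transcribed.
→ *jalL* is OFF in B.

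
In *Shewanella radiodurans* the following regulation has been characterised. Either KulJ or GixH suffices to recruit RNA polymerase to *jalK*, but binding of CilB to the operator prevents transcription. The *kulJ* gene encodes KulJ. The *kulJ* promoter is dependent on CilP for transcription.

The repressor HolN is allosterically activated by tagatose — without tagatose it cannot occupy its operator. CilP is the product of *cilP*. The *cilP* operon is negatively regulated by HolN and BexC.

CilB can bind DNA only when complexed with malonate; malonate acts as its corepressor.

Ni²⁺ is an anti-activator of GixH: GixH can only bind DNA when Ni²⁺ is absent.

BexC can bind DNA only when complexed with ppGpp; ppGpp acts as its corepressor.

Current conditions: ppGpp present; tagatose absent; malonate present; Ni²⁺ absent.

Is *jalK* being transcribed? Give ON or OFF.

Tagatose is absent, so HolN is inactive.
ppGpp is present, so BexC is active.
With repressor BexC bound, *cilP* is not transcribed.
So CilP is not produced.
Required activator CilP is absent, so *kulJ* is not transcribed.
So KulJ is not produced.
Ni²⁺ is absent, so GixH is active.
Malonate is present, so CilB is active.
With repressor CilB bound, *jalK* is not transcribed.

OFF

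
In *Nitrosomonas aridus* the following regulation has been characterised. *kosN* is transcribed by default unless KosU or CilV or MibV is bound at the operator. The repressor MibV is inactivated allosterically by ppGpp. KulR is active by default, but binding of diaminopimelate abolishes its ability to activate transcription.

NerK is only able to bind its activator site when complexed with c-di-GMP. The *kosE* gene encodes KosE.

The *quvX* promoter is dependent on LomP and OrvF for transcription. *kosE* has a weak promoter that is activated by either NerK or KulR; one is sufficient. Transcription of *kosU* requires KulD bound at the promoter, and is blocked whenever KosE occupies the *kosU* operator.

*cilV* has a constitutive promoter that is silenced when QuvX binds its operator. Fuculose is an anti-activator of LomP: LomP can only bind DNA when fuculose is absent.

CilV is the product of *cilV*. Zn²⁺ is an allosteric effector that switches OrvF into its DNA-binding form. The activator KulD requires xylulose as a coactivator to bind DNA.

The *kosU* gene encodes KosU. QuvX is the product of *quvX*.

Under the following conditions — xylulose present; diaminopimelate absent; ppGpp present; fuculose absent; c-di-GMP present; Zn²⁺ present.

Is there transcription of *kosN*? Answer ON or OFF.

ON

c-di-GMP is present, so NerK is active.
Diaminopimelate is absent, so KulR is active.
Activator NerK is present, so *kosE* is transcribed.
So KosE is produced and active.
Xylulose is present, so KulD is active.
With repressor KosE bound, *kosU* is not transcribed.
So KosU is not produced.
Fuculose is absent, so LomP is active.
Zn²⁺ is present, so OrvF is active.
No repressor is bound and LomP and OrvF are active, so *quvX* is transcribed.
So QuvX is produced and active.
With repressor QuvX bound, *cilV* is not transcribed.
So CilV is not produced.
ppGpp is present, so MibV is inactive.
With no repressor bound, *kosN* is transcribed.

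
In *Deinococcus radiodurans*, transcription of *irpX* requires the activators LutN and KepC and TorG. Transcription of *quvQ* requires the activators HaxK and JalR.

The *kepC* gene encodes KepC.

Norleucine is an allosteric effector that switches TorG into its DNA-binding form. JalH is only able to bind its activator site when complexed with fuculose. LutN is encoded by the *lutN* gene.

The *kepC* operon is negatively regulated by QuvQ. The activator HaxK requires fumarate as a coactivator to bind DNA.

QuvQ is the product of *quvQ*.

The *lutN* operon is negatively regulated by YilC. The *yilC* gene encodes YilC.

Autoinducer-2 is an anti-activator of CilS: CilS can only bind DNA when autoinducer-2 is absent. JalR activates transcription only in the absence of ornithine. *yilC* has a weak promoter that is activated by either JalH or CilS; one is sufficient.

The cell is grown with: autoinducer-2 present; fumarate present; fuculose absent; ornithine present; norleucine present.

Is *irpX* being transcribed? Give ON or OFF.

ON

Fuculose is absent, so JalH is inactive.
Autoinducer-2 is present, so CilS is inactive.
No activator is available at the *yilC* promoter, so *yilC* is not transcribed.
So YilC is not produced.
With no repressor bound, *lutN* is transcribed.
So LutN is produced and active.
Fumarate is present, so HaxK is active.
Ornithine is present, so JalR is inactive.
Required activator JalR is absent, so *quvQ* is not transcribed.
So QuvQ is not produced.
With no repressor bound, *kepC* is transcribed.
So KepC is produced and active.
Norleucine is present, so TorG is active.
No repressor is bound and LutN and KepC and TorG are active, so *irpX* is transcribed.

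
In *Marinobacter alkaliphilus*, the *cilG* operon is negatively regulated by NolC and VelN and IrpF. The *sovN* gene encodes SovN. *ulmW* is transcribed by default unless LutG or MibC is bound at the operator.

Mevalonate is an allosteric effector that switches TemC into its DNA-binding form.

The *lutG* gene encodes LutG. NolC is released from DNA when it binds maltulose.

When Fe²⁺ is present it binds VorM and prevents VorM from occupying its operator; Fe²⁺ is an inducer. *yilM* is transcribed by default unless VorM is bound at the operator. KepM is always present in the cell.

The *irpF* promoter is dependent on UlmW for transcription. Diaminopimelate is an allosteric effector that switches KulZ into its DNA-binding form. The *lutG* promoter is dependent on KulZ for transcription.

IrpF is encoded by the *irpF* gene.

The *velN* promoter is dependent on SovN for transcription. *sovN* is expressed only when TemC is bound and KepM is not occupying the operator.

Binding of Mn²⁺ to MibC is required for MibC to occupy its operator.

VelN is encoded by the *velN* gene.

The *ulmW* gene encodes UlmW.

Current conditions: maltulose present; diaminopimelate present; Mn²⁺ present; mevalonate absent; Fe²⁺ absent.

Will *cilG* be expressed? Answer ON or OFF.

ON

Maltulose is present, so NolC is inactive.
KepM is produced constitutively and is active.
Mevalonate is absent, so TemC is inactive.
With repressor KepM bound, *sovN* is not transcribed.
So SovN is not produced.
Required activator SovN is absent, so *velN* is not transcribed.
So VelN is not produced.
Diaminopimelate is present, so KulZ is active.
No repressor is bound and KulZ is active, so *lutG* is transcribed.
So LutG is produced and active.
Mn²⁺ is present, so MibC is active.
With repressor LutG bound, *ulmW* is not transcribed.
So UlmW is not produced.
Required activator UlmW is absent, so *irpF* is not transcribed.
So IrpF is not produced.
With no repressor bound, *cilG* is transcribed.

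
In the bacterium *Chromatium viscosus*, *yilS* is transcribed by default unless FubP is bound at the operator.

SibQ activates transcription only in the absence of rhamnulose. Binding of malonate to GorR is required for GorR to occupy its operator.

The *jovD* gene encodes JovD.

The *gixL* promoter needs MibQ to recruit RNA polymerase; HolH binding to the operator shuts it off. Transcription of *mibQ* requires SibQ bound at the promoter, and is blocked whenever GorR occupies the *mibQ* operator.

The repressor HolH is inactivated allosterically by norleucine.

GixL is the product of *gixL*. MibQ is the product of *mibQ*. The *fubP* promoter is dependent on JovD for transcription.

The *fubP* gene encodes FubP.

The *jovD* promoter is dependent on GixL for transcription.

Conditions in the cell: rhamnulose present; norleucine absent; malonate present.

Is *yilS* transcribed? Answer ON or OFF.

ON

Malonate is present, so GorR is active.
Rhamnulose is present, so SibQ is inactive.
With repressor GorR bound, *mibQ* is not transcribed.
So MibQ is not produced.
Norleucine is absent, so HolH is active.
With repressor HolH bound, *gixL* is not transcribed.
So GixL is not produced.
Required activator GixL is absent, so *jovD* is not transcribed.
So JovD is not produced.
Required activator JovD is absent, so *fubP* is not transcribed.
So FubP is not produced.
With no repressor bound, *yilS* is transcribed.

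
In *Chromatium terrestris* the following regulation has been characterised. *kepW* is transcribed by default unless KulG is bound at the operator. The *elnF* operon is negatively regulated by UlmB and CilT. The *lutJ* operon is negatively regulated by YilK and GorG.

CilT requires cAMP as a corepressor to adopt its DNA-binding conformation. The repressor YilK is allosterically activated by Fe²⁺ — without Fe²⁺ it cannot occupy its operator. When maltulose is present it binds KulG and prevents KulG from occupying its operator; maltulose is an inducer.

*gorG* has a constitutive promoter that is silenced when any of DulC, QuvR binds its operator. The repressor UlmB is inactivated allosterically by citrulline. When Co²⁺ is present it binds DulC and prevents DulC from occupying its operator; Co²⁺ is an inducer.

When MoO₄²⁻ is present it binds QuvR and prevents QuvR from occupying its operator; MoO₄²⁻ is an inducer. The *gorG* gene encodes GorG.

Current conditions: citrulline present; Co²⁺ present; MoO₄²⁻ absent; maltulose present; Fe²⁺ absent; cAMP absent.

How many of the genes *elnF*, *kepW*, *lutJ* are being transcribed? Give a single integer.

3

Citrulline is present, so UlmB is inactive.
cAMP is absent, so CilT is inactive.
With no repressor bound, *elnF* is transcribed.
→ *elnF* is ON.
Maltulose is present, so KulG is inactive.
With no repressor bound, *kepW* is transcribed.
→ *kepW* is ON.
Fe²⁺ is absent, so YilK is inactive.
Co²⁺ is present, so DulC is inactive.
MoO₄²⁻ is absent, so QuvR is active.
With repressor QuvR bound, *gorG* is not transcribed.
So GorG is not produced.
With no repressor bound, *lutJ* is transcribed.
→ *lutJ* is ON.
3 of the 3 genes are transcribed.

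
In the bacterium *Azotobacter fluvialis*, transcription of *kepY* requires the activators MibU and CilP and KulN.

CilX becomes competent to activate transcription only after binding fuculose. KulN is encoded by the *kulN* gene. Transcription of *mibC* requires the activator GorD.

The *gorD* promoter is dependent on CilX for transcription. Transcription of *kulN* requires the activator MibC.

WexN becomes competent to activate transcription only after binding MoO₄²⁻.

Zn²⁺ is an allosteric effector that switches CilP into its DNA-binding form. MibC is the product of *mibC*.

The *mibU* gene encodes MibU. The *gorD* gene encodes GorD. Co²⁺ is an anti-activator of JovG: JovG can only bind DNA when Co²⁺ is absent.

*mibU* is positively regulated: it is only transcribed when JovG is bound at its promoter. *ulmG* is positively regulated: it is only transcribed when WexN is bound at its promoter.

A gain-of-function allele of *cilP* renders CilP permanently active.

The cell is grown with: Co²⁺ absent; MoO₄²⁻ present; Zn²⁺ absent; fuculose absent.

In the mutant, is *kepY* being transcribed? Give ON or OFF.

OFF

Co²⁺ is absent, so JovG is active.
No repressor is bound and JovG is active, so *mibU* is transcribed.
So MibU is produced and active.
CilP is constitutively active in this strain.
Fuculose is absent, so CilX is inactive.
Required activator CilX is absent, so *gorD* is not transcribed.
So GorD is not produced.
Required activator GorD is absent, so *mibC* is not transcribed.
So MibC is not produced.
Required activator MibC is absent, so *kulN* is not transcribed.
So KulN is not produced.
Required activator KulN is absent, so *kepY* is not transcribed.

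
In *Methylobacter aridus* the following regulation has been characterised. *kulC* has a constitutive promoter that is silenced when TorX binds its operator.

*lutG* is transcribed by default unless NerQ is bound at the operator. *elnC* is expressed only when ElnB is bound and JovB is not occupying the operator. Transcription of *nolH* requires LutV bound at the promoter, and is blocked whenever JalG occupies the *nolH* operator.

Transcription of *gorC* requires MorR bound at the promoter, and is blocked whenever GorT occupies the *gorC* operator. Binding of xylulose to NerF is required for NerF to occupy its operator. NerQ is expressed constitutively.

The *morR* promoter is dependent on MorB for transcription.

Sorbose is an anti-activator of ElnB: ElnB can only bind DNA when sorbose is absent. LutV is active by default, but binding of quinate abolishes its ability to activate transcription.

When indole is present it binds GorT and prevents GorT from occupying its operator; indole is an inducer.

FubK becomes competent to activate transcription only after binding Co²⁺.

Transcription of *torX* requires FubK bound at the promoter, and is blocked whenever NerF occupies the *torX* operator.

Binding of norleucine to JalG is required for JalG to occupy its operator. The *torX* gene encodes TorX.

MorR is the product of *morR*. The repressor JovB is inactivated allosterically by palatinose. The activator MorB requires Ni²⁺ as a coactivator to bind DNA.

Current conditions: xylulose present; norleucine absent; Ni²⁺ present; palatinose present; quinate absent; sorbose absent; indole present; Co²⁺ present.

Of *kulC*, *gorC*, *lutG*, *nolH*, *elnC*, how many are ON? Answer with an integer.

4

Xylulose is present, so NerF is active.
Co²⁺ is present, so FubK is active.
With repressor NerF bound, *torX* is not transcribed.
So TorX is not produced.
With no repressor bound, *kulC* is transcribed.
→ *kulC* is ON.
Indole is present, so GorT is inactive.
Ni²⁺ is present, so MorB is active.
No repressor is bound and MorB is active, so *morR* is transcribed.
So MorR is produced and active.
No repressor is bound and MorR is active, so *gorC* is transcribed.
→ *gorC* is ON.
NerQ is produced constitutively and is active.
With repressor NerQ bound, *lutG* is not transcribed.
→ *lutG* is OFF.
Norleucine is absent, so JalG is inactive.
Quinate is absent, so LutV is active.
No repressor is bound and LutV is active, so *nolH* is transcribed.
→ *nolH* is ON.
Palatinose is present, so JovB is inactive.
Sorbose is absent, so ElnB is active.
No repressor is bound and ElnB is active, so *elnC* is transcribed.
→ *elnC* is ON.
4 of the 5 genes are transcribed.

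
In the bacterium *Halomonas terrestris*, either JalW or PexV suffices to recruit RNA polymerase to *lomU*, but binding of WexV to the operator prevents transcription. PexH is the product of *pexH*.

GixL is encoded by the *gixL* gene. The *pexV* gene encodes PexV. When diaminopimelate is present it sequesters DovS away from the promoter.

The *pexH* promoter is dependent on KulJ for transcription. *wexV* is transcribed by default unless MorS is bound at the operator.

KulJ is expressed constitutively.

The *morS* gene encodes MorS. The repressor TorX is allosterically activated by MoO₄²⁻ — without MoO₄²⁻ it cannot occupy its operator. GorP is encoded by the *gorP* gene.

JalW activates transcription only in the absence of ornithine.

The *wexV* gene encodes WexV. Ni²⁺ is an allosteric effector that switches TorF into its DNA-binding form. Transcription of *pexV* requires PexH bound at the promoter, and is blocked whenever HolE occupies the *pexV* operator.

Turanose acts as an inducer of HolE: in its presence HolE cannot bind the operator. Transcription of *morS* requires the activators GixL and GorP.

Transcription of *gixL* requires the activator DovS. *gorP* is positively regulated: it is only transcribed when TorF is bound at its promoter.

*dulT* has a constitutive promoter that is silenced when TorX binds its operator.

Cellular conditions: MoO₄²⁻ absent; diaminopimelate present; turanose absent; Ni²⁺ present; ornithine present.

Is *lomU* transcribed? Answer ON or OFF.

Ornithine is present, so JalW is inactive.
Diaminopimelate is present, so DovS is inactive.
Required activator DovS is absent, so *gixL* is not transcribed.
So GixL is not produced.
Ni²⁺ is present, so TorF is active.
No repressor is bound and TorF is active, so *gorP* is transcribed.
So GorP is produced and active.
Required activator GixL is absent, so *morS* is not transcribed.
So MorS is not produced.
With no repressor bound, *wexV* is transcribed.
So WexV is produced and active.
Turanose is absent, so HolE is active.
KulJ is produced constitutively and is active.
No repressor is bound and KulJ is active, so *pexH* is transcribed.
So PexH is produced and active.
With repressor HolE bound, *pexV* is not transcribed.
So PexV is not produced.
With repressor WexV bound, *lomU* is not transcribed.

OFF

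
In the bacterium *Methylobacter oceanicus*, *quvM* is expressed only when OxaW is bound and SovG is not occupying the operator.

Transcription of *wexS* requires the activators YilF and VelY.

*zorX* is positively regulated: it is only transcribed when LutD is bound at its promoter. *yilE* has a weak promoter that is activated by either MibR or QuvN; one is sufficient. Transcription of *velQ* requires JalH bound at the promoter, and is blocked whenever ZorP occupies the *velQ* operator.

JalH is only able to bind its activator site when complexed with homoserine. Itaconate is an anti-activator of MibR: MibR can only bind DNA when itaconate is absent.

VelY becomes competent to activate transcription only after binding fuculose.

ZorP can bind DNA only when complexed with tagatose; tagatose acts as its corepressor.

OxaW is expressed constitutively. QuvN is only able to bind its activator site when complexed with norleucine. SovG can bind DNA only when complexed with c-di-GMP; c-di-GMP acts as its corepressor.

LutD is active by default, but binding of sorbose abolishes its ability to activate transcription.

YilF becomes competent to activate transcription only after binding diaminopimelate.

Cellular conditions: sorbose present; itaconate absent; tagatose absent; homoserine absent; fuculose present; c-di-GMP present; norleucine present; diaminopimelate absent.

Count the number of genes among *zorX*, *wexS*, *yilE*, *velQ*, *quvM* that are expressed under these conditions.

Sorbose is present, so LutD is inactive.
Required activator LutD is absent, so *zorX* is not transcribed.
→ *zorX* is OFF.
Diaminopimelate is absent, so YilF is inactive.
Fuculose is present, so VelY is active.
Required activator YilF is absent, so *wexS* is not transcribed.
→ *wexS* is OFF.
Itaconate is absent, so MibR is active.
Norleucine is present, so QuvN is active.
Activator MibR is present, so *yilE* is transcribed.
→ *yilE* is ON.
Homoserine is absent, so JalH is inactive.
Tagatose is absent, so ZorP is inactive.
Required activator JalH is absent, so *velQ* is not transcribed.
→ *velQ* is OFF.
OxaW is produced constitutively and is active.
c-di-GMP is present, so SovG is active.
With repressor SovG bound, *quvM* is not transcribed.
→ *quvM* is OFF.
1 of the 5 genes is transcribed.

1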